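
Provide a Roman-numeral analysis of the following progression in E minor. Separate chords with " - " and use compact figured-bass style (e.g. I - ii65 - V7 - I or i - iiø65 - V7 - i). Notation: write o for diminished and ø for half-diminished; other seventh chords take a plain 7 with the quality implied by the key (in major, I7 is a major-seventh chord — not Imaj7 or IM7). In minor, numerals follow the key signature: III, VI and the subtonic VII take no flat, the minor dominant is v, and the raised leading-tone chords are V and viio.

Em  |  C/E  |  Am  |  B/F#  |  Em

i - VI6 - iv - V64 - i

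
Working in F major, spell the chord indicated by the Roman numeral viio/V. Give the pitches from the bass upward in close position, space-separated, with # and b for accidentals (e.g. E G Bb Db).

The slash marks an applied leading-tone chord: viio of V. In F major, V is C, so the leading tone to it is B, a half step below.
Building a diminished triad on B gives B-D-F.

B D F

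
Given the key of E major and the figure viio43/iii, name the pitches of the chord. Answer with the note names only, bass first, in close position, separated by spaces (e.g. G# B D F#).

C# E F## A#

The slash marks an applied leading-tone chord: viio of iii. In E major, iii is G#, so the leading tone to it is F##, a half step below.
Building a fully diminished seventh chord on F## gives F##-A#-C#-E.
With the 43 figure the chord is in second inversion; from the bass C# upward in close position it reads C#-E-F##-A#.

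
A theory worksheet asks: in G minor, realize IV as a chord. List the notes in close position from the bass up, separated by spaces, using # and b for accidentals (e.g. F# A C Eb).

C E G

IV is the major subdominant, borrowed from the parallel major. In G minor that root is C.
So the chord is C-E-G, a major triad.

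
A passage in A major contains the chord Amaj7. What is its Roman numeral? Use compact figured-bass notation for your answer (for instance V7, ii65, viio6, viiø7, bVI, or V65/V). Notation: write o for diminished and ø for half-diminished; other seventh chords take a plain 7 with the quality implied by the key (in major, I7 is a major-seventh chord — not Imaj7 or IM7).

I7

Stacked in thirds the chord is A-C#-E-G#: a major seventh chord on A.
A is scale degree 1 in A major, and a major seventh chord on that degree is written I7.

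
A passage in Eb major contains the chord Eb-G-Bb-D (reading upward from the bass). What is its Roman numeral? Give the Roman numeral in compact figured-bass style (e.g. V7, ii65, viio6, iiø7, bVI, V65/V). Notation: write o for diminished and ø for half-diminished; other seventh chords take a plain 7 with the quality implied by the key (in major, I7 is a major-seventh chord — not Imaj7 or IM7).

I7

Stacked in thirds the chord is Eb-G-Bb-D: a major seventh chord on Eb.
In Eb major, Eb is the tonic; the diatonic major seventh chord there is I7.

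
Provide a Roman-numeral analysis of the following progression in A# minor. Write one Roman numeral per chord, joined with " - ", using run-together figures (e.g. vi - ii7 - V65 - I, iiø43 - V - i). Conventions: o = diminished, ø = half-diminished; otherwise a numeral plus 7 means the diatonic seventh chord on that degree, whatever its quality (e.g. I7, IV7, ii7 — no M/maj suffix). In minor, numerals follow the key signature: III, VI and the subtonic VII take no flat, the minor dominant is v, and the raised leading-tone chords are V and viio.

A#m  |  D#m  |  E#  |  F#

i - iv - V - VI

A#m: minor triad on A# = scale degree 1 → i.
D#m: minor triad on D# = scale degree 4 → iv.
E#: major triad on E# = scale degree 5 → V.
F#: major triad on F# = scale degree 6 → VI.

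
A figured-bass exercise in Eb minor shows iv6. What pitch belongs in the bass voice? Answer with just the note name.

Cb

iv in Eb minor has root Ab; the chord is Ab-Cb-Eb.
The figure 6 means first inversion — the third is in the bass.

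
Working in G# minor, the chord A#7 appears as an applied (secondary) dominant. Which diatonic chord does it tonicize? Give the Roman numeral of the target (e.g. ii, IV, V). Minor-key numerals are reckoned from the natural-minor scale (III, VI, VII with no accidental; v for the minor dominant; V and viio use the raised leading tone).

The chord is a dominant seventh chord on A#.
A dominant resolves down a perfect fifth: A# → D#. In G# minor, D# is scale degree 5, i.e. V.

V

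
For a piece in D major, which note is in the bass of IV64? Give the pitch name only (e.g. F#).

IV in D major has root G; the chord is G-B-D.
The figure 64 means second inversion — the fifth is in the bass.

D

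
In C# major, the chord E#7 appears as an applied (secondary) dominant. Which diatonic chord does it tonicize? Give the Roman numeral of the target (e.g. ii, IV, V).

vi

The chord is a dominant seventh chord on E#.
A dominant resolves down a perfect fifth: E# → A#. In C# major, A# is scale degree 6, i.e. vi.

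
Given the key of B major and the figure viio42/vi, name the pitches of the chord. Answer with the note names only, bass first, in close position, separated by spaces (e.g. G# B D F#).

The slash marks an applied leading-tone chord: viio of vi. In B major, vi is G#, so the leading tone to it is F##, a half step below.
Building a fully diminished seventh chord on F## gives F##-A#-C#-E.
With the 42 figure the chord is in third inversion; from the bass E upward in close position it reads E-F##-A#-C#.

E F## A# C#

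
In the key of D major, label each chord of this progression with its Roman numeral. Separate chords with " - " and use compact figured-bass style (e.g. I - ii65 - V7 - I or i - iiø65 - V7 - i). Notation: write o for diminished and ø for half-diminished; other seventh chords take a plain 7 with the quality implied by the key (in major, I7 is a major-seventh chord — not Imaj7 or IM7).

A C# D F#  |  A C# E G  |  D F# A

I43 - V7 - I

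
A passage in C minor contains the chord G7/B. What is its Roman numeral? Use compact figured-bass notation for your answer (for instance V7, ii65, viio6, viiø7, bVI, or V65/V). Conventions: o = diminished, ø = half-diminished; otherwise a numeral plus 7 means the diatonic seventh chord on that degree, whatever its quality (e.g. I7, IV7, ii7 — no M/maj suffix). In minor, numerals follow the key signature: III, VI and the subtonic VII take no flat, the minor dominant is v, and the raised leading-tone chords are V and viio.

The pitches G-B-D-F form a dominant seventh chord rooted on G.
In C minor, G is the dominant; the diatonic dominant seventh chord there is V7.
With B in the bass the chord is in first inversion, so the figured bass is 65.

V65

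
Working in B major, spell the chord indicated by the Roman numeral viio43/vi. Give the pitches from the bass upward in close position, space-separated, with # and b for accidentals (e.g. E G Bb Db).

C# E F## A#

The slash marks an applied leading-tone chord: viio of vi. In B major, vi is G#, so the leading tone to it is F##, a half step below.
Building a fully diminished seventh chord on F## gives F##-A#-C#-E.
With the 43 figure the chord is in second inversion; from the bass C# upward in close position it reads C#-E-F##-A#.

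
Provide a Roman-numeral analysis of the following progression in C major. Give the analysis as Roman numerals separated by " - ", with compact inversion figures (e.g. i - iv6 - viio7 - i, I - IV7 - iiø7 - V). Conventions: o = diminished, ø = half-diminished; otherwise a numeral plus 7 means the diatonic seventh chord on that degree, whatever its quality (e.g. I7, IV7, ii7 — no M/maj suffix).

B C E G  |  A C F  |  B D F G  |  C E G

B-C-E-G: root C is the tonic; major seventh chord there is I42.
A-C-F has root F, degree 4 in C major, so IV6.
B-D-F-G: dominant seventh chord on G = scale degree 5 → V65.
C-E-G has root C, degree 1 in C major, so I.

I42 - IV6 - V65 - I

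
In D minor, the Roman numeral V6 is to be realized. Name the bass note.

V in D minor has root A; the chord is A-C#-E.
The figure 6 means first inversion — the third is in the bass.

C#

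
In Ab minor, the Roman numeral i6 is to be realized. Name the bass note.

Cb

i in Ab minor has root Ab; the chord is Ab-Cb-Eb.
The figure 6 means first inversion — the third is in the bass.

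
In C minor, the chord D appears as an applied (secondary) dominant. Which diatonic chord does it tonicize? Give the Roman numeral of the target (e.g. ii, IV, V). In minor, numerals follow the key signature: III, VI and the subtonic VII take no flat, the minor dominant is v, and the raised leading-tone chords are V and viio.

V

The chord is a major triad on D.
A dominant resolves down a perfect fifth: D → G. In C minor, G is scale degree 5, i.e. V.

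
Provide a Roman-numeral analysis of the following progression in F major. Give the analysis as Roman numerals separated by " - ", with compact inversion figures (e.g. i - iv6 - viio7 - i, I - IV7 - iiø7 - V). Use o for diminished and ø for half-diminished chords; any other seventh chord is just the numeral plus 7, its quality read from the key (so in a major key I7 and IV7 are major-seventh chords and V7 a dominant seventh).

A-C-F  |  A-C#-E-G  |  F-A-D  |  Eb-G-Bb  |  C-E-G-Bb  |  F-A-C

A-C-F: major triad on F = scale degree 1 → I6.
A-C#-E-G: chromatic; A is V of vi, so V7/vi.
F-A-D has root D, degree 6 in F major, so vi6.
Eb-G-Bb: Eb with this quality isn't in the key; it's bVII, borrowed from the parallel minor.
C-E-G-Bb: dominant seventh chord on C = scale degree 5 → V7.
F-A-C: root F is the tonic; major triad there is I.

I6 - V7/vi - vi6 - bVII - V7 - I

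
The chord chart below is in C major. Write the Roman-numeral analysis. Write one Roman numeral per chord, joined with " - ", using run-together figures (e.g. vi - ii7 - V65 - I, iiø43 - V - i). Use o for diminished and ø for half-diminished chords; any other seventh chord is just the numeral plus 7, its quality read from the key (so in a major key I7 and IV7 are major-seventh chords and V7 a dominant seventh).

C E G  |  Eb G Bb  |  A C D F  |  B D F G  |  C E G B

C-E-G: root C is the tonic; major triad there is I.
Eb-G-Bb: major triad on Eb — chromatic; bIII (borrowed from the parallel minor).
A-C-D-F: root D is the supertonic; minor seventh chord there is ii43.
B-D-F-G: root G is the dominant; dominant seventh chord there is V65.
C-E-G-B has root C, degree 1 in C major, so I7.

I - bIII - ii43 - V65 - I7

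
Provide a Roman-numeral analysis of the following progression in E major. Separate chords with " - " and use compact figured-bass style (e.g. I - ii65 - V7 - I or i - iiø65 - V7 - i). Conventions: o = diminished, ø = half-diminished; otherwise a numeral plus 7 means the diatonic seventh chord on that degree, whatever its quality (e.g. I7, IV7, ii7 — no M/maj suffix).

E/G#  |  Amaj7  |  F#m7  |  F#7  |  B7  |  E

I6 - IV7 - ii7 - V7/V - V7 - I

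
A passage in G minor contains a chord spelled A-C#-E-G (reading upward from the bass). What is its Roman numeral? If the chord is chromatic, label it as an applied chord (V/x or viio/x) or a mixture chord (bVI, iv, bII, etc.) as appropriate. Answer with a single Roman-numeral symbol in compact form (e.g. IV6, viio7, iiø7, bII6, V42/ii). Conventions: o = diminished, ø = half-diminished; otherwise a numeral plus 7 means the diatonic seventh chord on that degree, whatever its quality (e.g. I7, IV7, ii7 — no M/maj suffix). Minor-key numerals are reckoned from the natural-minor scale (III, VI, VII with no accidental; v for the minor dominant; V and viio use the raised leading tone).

V7/V

The pitches A-C#-E-G form a dominant seventh chord rooted on A.
A is not a diatonic chord root with this quality in G minor, but it lies a perfect fifth above D (V), so the chord functions as an applied dominant of V.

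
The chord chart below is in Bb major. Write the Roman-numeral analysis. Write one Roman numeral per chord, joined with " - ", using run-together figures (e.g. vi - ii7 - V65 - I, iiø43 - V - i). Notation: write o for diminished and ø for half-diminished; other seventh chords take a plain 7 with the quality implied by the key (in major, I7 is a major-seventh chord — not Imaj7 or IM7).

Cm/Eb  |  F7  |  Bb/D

Cm/Eb: minor triad on C = scale degree 2 → ii6.
F7 has root F, degree 5 in Bb major, so V7.
Bb/D has root Bb, degree 1 in Bb major, so I6.

ii6 - V7 - I6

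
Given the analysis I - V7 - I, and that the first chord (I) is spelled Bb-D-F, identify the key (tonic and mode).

The anchor chord is a major triad on Bb, labeled I.
If Bb is scale degree 1 and the mode makes that degree carry a major triad, the tonic is Bb and the mode is major.

Bb major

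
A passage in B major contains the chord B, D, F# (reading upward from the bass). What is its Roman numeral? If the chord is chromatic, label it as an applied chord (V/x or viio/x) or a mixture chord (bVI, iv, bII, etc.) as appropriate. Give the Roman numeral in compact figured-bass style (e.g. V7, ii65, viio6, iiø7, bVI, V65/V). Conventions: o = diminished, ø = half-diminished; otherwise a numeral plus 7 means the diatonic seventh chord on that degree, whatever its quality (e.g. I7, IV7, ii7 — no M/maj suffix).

The pitches B-D-F# form a minor triad rooted on B.
B is the first degree of B major. This is the minor tonic, borrowed from the parallel minor.

i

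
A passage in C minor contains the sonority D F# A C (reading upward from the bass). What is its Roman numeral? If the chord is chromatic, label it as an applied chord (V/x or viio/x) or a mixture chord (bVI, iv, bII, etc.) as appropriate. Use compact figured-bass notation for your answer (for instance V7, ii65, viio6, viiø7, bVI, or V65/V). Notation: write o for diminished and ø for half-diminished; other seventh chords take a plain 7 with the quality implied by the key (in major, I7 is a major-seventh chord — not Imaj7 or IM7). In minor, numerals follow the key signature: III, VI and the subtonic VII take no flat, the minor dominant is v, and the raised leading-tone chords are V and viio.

V7/V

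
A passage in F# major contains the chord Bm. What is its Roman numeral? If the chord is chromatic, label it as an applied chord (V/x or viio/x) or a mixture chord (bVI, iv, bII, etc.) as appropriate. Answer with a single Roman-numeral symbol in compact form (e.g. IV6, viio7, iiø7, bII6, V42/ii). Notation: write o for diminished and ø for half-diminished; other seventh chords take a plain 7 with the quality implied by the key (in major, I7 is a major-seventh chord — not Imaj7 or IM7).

Stacked in thirds the chord is B-D-F#: a minor triad on B.
B is the fourth degree of F# major. This is the minor subdominant, borrowed from the parallel minor.

iv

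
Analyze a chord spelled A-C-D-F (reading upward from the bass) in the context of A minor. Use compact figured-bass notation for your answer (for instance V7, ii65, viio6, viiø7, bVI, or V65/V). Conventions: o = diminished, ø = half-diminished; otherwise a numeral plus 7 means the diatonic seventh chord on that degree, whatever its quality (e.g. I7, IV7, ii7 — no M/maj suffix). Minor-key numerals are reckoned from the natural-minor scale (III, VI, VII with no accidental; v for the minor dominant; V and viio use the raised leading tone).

Stacked in thirds the chord is D-F-A-C: a minor seventh chord on D.
In A minor, D is the subdominant; the diatonic minor seventh chord there is iv7.
With A in the bass the chord is in second inversion, so the figured bass is 43.

iv43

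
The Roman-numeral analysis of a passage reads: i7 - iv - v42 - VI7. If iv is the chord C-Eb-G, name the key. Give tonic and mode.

G minor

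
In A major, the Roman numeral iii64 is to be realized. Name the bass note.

G#

iii in A major has root C#; the chord is C#-E-G#.
The figure 64 means second inversion — the fifth is in the bass.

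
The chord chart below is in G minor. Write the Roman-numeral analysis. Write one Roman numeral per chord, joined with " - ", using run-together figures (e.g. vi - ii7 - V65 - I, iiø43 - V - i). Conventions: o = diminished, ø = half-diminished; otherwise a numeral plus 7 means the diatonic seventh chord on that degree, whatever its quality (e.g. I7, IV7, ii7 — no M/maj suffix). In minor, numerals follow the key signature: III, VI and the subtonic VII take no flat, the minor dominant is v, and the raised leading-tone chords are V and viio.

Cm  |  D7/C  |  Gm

Cm has root C, degree 4 in G minor, so iv.
D7/C: dominant seventh chord on D = scale degree 5 → V42.
Gm: minor triad on G = scale degree 1 → i.

iv - V42 - i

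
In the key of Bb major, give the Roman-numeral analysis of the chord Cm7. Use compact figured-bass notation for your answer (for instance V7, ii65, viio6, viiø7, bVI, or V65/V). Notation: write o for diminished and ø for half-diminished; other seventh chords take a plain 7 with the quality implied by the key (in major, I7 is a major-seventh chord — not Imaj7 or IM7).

Stacked in thirds the chord is C-Eb-G-Bb: a minor seventh chord on C.
In Bb major, C is the supertonic; the diatonic minor seventh chord there is ii7.

ii7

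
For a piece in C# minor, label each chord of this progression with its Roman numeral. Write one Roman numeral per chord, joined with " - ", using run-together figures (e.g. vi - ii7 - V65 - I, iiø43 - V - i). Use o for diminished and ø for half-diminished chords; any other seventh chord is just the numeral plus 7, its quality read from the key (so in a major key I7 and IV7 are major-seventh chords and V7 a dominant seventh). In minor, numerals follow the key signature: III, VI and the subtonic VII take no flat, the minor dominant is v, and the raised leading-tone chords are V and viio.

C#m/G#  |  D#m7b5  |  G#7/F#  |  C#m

C#m/G#: root C# is the tonic; minor triad there is i64.
D#m7b5: root D# is the supertonic; half-diminished seventh chord there is iiø7.
G#7/F# has root G#, degree 5 in C# minor, so V42.
C#m has root C#, degree 1 in C# minor, so i.

i64 - iiø7 - V42 - i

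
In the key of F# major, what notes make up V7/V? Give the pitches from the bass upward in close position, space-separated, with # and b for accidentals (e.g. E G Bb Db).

V7/V is a secondary dominant — the dominant seventh of V. V in F# major is C#, so the applied chord's root is G#, a perfect fifth above.
Building a dominant seventh chord on G# gives G#-B#-D#-F#.

G# B# D# F#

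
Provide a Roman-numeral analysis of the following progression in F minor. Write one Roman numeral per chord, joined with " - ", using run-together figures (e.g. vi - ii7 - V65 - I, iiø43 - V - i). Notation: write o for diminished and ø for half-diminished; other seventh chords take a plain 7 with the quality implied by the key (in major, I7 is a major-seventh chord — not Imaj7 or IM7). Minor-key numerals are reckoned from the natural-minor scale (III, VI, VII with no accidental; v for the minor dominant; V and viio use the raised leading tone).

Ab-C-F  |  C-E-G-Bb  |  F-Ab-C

i6 - V7 - i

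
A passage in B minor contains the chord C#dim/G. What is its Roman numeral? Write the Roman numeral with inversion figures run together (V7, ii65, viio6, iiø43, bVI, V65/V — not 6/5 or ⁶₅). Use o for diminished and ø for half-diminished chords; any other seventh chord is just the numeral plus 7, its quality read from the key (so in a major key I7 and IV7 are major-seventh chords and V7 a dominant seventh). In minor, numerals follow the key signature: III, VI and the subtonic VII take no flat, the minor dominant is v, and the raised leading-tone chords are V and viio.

iio64

Stacked in thirds the chord is C#-E-G: a diminished triad on C#.
C# is scale degree 2 in B minor, and a diminished triad on that degree is written iio.
With G in the bass the chord is in second inversion, so the figured bass is 64.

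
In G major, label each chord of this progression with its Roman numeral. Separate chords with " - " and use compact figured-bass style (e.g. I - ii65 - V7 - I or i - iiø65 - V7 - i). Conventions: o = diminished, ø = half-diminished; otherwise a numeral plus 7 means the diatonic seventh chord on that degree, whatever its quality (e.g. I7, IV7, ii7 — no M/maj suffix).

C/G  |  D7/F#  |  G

IV64 - V65 - I

C/G: major triad on C = scale degree 4 → IV64.
D7/F#: dominant seventh chord on D = scale degree 5 → V65.
G has root G, degree 1 in G major, so I.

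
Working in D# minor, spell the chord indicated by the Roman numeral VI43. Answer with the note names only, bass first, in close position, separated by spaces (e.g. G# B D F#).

F# A# B D#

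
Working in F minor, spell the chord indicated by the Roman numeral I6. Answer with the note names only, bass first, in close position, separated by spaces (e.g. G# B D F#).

A C F

I6 is the major tonic (Picardy third), borrowed from the parallel major. In F minor that root is F.
So the chord is F-A-C, a major triad.
With the 6 figure the chord is in first inversion; from the bass A upward in close position it reads A-C-F.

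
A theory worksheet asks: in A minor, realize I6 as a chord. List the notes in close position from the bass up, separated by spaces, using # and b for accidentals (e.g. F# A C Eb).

C# E A

I6 is the major tonic (Picardy third), borrowed from the parallel major. In A minor that root is A.
So the chord is A-C#-E.
With the 6 figure the chord is in first inversion; from the bass C# upward in close position it reads C#-E-A.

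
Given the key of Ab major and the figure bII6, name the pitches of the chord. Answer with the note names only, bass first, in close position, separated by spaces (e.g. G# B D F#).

Db Fb Bbb

bII6 is the Neapolitan sixth — a major triad on the lowered second degree, here in its customary first inversion. In Ab major that root is Bbb.
So the chord is Bbb-Db-Fb, a major triad.
The figured bass 6 indicates first inversion, placing the third (Db) in the bass: Db-Fb-Bbb.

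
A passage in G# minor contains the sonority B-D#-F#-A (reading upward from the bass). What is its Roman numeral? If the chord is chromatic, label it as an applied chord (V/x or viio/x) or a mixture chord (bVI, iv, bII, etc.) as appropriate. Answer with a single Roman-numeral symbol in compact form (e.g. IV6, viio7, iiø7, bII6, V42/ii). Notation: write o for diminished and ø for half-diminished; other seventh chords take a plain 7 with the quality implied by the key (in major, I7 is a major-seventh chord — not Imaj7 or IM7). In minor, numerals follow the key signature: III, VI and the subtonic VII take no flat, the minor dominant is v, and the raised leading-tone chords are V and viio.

The pitches B-D#-F#-A form a dominant seventh chord rooted on B.
B is not a diatonic chord root with this quality in G# minor, but it lies a perfect fifth above E (VI), so the chord functions as an applied dominant of VI.

V7/VI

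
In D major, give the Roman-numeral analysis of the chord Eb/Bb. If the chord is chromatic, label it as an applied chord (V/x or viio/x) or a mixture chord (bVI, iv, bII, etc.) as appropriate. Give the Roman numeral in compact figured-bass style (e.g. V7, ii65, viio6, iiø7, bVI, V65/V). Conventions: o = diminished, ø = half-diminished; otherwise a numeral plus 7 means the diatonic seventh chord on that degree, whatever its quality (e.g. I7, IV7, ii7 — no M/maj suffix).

bII64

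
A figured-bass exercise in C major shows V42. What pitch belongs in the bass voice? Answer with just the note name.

V in C major has root G; the chord is G-B-D-F.
The figure 42 means third inversion — the seventh is in the bass.

F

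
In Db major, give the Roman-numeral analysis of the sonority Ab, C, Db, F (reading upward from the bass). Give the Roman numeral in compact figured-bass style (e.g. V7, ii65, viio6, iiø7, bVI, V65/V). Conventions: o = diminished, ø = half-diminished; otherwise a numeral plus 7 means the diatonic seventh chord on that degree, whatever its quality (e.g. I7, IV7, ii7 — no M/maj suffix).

The pitches Db-F-Ab-C form a major seventh chord rooted on Db.
In Db major, Db is the tonic; the diatonic major seventh chord there is I7.
With Ab in the bass the chord is in second inversion, so the figured bass is 43.

I43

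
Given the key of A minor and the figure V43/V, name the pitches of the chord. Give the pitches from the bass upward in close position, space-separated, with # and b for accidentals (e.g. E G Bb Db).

V43/V is a secondary dominant — the dominant seventh of V. V in A minor is E, so the applied chord's root is B, a perfect fifth above.
Building a dominant seventh chord on B gives B-D#-F#-A.
The figured bass 43 indicates second inversion, placing the fifth (F#) in the bass: F#-A-B-D#.

F# A B D#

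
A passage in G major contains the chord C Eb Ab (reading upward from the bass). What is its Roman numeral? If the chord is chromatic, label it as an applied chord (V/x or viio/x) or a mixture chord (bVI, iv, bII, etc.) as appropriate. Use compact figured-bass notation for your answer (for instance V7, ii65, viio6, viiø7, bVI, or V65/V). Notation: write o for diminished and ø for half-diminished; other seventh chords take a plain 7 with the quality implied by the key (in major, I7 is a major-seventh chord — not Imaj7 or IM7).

bII6

Stacked in thirds the chord is Ab-C-Eb: a major triad on Ab.
Ab is the lowered second degree of G major (diatonic 2 would be A). This is the Neapolitan sixth — a major triad on the lowered second degree, here in its customary first inversion.
With C in the bass the chord is in first inversion, so the figured bass is 6.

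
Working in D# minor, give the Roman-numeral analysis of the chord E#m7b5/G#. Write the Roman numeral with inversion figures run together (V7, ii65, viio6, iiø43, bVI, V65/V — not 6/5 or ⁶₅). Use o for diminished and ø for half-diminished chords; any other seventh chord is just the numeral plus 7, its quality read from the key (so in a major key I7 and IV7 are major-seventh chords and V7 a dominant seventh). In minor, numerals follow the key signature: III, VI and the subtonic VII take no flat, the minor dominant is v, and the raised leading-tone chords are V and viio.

iiø65

The pitches E#-G#-B-D# form a half-diminished seventh chord rooted on E#.
E# is scale degree 2 in D# minor, and a half-diminished seventh chord on that degree is written iiø7.
With G# in the bass the chord is in first inversion, so the figured bass is 65.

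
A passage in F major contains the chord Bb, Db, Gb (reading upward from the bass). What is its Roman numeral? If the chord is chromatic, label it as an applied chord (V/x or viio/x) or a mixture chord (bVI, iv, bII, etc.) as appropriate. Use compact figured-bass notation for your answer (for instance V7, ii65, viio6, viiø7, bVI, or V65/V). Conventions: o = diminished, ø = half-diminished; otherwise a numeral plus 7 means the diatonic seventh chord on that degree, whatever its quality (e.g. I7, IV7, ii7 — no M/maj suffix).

The pitches Gb-Bb-Db form a major triad rooted on Gb.
Gb is the lowered second degree of F major (diatonic 2 would be G). This is the Neapolitan sixth — a major triad on the lowered second degree, here in its customary first inversion.
With Bb in the bass the chord is in first inversion, so the figured bass is 6.

bII6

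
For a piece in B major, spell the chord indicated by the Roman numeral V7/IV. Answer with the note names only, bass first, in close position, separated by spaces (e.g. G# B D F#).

The slash means an applied dominant: we want the dominant of IV. In B major, IV is E major, and its dominant is built on B.
Building a dominant seventh chord on B gives B-D#-F#-A.

B D# F# A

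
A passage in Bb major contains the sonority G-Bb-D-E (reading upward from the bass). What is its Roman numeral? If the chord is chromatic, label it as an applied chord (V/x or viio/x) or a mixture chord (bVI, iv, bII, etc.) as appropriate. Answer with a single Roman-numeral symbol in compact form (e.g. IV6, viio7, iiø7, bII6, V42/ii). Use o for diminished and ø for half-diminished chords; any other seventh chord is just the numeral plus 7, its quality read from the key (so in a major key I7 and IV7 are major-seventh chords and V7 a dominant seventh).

viiø65/V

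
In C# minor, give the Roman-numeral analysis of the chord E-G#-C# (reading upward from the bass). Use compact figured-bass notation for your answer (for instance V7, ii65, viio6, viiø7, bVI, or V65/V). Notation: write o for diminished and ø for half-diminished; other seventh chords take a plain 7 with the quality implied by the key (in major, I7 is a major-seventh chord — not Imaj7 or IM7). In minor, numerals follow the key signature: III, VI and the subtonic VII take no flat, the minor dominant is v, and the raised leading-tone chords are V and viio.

i6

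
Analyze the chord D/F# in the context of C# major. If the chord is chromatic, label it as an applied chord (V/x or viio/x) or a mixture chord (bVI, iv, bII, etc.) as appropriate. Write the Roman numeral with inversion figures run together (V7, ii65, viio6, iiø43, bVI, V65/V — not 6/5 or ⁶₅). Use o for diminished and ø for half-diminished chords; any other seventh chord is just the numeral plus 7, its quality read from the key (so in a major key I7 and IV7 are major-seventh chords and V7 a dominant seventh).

The pitches D-F#-A form a major triad rooted on D.
D is the lowered second degree of C# major (diatonic 2 would be D#). This is the Neapolitan sixth — a major triad on the lowered second degree, here in its customary first inversion.
With F# in the bass the chord is in first inversion, so the figured bass is 6.

bII6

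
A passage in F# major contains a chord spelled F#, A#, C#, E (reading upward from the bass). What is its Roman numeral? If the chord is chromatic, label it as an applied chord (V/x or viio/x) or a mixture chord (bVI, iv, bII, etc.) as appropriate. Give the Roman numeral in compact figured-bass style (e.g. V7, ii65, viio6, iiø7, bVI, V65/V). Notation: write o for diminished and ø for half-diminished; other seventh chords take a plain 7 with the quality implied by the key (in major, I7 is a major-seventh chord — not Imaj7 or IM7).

The pitches F#-A#-C#-E form a dominant seventh chord rooted on F#.
F# is not a diatonic chord root with this quality in F# major, but it lies a perfect fifth above B (IV), so the chord functions as an applied dominant of IV.

V7/IV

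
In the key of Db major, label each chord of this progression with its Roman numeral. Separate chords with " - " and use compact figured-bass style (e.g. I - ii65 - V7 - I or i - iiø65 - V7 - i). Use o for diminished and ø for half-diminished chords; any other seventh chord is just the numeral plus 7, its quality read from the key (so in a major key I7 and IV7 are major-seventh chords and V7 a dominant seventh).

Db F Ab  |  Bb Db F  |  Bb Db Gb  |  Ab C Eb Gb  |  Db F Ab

I - vi - IV6 - V7 - I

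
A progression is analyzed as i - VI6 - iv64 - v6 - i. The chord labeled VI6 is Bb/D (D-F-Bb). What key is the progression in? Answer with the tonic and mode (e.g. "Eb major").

D minor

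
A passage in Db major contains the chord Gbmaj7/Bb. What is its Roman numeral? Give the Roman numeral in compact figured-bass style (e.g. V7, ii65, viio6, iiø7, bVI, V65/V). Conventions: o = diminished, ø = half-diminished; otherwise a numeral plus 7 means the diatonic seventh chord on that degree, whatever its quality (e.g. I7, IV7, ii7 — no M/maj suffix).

IV65

The pitches Gb-Bb-Db-F form a major seventh chord rooted on Gb.
Gb is scale degree 4 in Db major, and a major seventh chord on that degree is written IV7.
With Bb in the bass the chord is in first inversion, so the figured bass is 65.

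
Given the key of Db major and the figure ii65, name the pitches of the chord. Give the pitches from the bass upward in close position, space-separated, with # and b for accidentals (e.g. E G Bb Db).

Gb Bb Db Eb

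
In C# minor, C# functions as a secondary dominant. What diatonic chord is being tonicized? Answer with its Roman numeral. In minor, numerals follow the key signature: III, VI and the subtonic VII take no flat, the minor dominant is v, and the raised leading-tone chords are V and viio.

The chord is a major triad on C#.
A dominant resolves down a perfect fifth: C# → F#. In C# minor, F# is scale degree 4, i.e. iv.

iv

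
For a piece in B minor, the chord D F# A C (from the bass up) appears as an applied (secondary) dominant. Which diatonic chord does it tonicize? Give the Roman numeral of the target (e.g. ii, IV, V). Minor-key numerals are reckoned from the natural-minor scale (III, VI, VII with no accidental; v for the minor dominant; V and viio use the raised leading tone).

The chord is a dominant seventh chord on D.
A dominant resolves down a perfect fifth: D → G. In B minor, G is scale degree 6, i.e. VI.

VI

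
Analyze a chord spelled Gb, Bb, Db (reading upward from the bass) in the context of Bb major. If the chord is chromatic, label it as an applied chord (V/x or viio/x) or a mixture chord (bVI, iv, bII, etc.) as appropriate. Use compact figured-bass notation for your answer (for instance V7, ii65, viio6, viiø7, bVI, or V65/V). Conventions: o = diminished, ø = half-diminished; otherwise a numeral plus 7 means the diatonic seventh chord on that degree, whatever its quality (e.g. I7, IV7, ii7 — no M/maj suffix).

The pitches Gb-Bb-Db form a major triad rooted on Gb.
Gb is the lowered sixth degree of Bb major (diatonic 6 would be G). This is a major triad on the lowered sixth degree, borrowed from the parallel minor.

bVI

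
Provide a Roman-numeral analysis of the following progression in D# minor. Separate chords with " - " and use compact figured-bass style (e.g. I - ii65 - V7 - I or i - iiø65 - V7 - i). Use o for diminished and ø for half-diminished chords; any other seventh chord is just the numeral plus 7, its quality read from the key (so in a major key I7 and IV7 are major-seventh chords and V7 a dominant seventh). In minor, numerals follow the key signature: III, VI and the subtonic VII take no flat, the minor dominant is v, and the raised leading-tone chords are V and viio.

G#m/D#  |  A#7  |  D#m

iv64 - V7 - i

G#m/D#: root G# is the subdominant; minor triad there is iv64.
A#7: root A# is the dominant; dominant seventh chord there is V7.
D#m has root D#, degree 1 in D# minor, so i.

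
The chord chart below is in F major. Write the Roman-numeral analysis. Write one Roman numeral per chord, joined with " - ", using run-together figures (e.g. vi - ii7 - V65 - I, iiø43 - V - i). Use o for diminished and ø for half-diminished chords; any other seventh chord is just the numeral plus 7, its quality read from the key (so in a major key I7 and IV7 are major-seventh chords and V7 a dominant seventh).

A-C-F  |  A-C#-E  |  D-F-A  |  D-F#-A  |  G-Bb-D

I6 - V/vi - vi - V/ii - ii

A-C-F has root F, degree 1 in F major, so I6.
A-C#-E: chromatic; A is V of vi, so V/vi.
D-F-A has root D, degree 6 in F major, so vi.
D-F#-A: a major triad on D, the applied dominant of ii → V/ii.
G-Bb-D: root G is the supertonic; minor triad there is ii.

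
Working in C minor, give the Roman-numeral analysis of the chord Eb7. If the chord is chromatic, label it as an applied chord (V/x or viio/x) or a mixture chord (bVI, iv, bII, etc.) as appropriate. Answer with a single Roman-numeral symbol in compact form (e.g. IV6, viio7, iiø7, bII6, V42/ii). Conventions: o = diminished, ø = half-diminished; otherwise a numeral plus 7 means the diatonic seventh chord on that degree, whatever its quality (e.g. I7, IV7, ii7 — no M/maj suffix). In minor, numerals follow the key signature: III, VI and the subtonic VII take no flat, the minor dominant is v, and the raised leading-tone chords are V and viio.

V7/VI

Stacked in thirds the chord is Eb-G-Bb-Db: a dominant seventh chord on Eb.
Eb is not a diatonic chord root with this quality in C minor, but it lies a perfect fifth above Ab (VI), so the chord functions as an applied dominant of VI.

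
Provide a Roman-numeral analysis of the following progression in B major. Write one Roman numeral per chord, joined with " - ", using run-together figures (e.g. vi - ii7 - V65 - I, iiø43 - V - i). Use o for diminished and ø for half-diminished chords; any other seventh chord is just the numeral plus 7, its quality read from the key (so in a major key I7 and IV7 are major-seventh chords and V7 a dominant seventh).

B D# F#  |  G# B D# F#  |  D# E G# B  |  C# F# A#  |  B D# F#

B-D#-F#: root B is the tonic; major triad there is I.
G#-B-D#-F#: minor seventh chord on G# = scale degree 6 → vi7.
D#-E-G#-B has root E, degree 4 in B major, so IV42.
C#-F#-A# has root F#, degree 5 in B major, so V64.
B-D#-F#: root B is the tonic; major triad there is I.

I - vi7 - IV42 - V64 - I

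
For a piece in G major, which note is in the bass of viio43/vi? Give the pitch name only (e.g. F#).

The applied chord viio43/vi is rooted on D#: D#-F#-A-C.
The figure 43 means second inversion — the fifth is in the bass.

A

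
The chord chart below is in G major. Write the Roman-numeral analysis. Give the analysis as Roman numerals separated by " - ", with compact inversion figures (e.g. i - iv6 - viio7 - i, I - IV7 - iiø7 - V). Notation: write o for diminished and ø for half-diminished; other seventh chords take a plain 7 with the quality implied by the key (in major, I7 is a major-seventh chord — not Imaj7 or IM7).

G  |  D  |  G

I - V - I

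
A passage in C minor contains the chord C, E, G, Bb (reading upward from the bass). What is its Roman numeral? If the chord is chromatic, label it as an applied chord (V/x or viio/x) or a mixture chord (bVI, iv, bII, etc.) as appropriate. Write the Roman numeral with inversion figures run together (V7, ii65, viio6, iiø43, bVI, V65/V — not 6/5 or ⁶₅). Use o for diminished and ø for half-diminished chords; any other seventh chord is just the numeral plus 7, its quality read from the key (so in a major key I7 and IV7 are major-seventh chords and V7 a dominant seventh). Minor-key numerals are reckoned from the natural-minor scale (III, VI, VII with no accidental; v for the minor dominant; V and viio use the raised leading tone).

The pitches C-E-G-Bb form a dominant seventh chord rooted on C.
C is not a diatonic chord root with this quality in C minor, but it lies a perfect fifth above F (iv), so the chord functions as an applied dominant of iv.

V7/iv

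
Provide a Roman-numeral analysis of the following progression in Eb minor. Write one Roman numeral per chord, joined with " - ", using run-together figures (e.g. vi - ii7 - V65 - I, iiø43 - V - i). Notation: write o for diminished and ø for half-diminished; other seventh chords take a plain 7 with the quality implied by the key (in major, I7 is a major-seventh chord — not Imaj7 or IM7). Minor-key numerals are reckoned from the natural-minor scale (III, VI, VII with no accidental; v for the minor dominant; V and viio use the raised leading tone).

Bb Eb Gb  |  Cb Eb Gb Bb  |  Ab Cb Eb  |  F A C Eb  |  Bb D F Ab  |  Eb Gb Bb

i64 - VI7 - iv - V7/V - V7 - i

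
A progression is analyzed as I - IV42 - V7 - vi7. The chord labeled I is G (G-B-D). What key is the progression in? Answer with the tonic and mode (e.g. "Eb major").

G major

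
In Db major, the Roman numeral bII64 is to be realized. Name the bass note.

bII in Db major has root Ebb; the chord is Ebb-Gb-Bbb.
The figure 64 means second inversion — the fifth is in the bass.

Bbb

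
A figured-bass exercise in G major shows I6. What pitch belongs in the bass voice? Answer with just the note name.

B

I in G major has root G; the chord is G-B-D.
The figure 6 means first inversion — the third is in the bass.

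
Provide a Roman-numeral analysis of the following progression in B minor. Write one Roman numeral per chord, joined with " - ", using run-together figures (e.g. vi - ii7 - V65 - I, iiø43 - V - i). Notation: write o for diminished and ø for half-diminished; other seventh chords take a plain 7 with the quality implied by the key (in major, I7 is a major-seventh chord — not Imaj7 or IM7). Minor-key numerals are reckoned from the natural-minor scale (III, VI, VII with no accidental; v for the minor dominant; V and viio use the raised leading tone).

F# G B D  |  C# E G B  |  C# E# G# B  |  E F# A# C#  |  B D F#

F#-G-B-D: root G is the submediant; major seventh chord there is VI42.
C#-E-G-B: half-diminished seventh chord on C# = scale degree 2 → iiø7.
C#-E#-G#-B: chromatic; C# is V of V, so V7/V.
E-F#-A#-C#: dominant seventh chord on F# = scale degree 5 → V42.
B-D-F#: root B is the tonic; minor triad there is i.

VI42 - iiø7 - V7/V - V42 - i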